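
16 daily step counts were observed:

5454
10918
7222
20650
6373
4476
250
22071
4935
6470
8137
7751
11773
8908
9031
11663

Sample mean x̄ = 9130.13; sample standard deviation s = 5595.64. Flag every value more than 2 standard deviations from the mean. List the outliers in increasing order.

Cutoffs at x̄ ± 2s: 9130.13 ± 2·5595.64 = [-2061.15, 20321.41].
20650: z = 2.06, |z| > 2 → outlier.
22071: z = 2.31, |z| > 2 → outlier.
Every other value lies within [-2061.15, 20321.41].

20650, 22071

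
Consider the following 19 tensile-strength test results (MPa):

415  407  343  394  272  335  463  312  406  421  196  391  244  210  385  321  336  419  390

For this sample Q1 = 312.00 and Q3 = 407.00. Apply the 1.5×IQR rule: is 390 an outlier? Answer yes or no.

IQR = Q3 − Q1 = 407.00 − 312.00 = 95.00.
Lower fence = Q1 − 1.5·IQR = 312.00 − 142.50 = 169.50.
Upper fence = Q3 + 1.5·IQR = 407.00 + 142.50 = 549.50.
390 lies within [169.50, 549.50].

no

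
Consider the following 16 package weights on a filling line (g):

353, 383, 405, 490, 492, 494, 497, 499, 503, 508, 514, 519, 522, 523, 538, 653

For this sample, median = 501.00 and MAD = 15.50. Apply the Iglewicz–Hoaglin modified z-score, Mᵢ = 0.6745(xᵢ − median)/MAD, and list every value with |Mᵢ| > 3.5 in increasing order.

353, 383, 405, 653

|Mᵢ| > 3.5 ⇔ |xᵢ − 501.00| > 3.5·15.50/0.6745 = 80.43.
So outliers lie outside [420.57, 581.43].
353: M = -6.44 → outlier.
383: M = -5.13 → outlier.
405: M = -4.18 → outlier.
653: M = 6.61 → outlier.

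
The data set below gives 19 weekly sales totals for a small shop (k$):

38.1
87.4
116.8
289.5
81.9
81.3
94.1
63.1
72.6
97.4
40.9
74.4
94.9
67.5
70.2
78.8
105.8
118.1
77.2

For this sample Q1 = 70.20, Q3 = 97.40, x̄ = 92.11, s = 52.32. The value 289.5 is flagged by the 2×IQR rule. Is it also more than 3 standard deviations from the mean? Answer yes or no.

z = (289.5 − 92.11) / 52.32 = 3.77.
|z| = 3.77 > 3.

yes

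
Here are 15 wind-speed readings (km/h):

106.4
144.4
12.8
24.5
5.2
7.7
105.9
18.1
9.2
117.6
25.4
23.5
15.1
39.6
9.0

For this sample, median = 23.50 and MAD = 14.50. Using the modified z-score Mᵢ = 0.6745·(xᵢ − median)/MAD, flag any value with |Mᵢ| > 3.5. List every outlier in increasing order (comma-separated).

|Mᵢ| > 3.5 ⇔ |xᵢ − 23.50| > 3.5·14.50/0.6745 = 75.24.
So outliers lie outside [-51.74, 98.74].
105.9: M = 3.83 → outlier.
106.4: M = 3.86 → outlier.
117.6: M = 4.38 → outlier.
144.4: M = 5.62 → outlier.

105.9, 106.4, 117.6, 144.4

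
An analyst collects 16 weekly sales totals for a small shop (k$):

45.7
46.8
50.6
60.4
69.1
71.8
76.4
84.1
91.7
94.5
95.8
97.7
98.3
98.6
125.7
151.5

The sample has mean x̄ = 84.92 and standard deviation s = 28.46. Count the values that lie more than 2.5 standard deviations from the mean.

0

Cutoffs: x̄ ± 2.5s = [13.77, 156.07].
Every value lies within the cutoffs.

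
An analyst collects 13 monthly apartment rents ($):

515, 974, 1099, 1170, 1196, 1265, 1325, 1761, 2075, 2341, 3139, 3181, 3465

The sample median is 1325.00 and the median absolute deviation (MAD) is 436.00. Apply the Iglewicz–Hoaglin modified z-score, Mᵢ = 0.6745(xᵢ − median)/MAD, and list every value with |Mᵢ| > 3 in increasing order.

|Mᵢ| > 3 ⇔ |xᵢ − 1325.00| > 3·436.00/0.6745 = 1939.21.
So outliers lie outside [-614.21, 3264.21].
3465: M = 3.31 → outlier.

3465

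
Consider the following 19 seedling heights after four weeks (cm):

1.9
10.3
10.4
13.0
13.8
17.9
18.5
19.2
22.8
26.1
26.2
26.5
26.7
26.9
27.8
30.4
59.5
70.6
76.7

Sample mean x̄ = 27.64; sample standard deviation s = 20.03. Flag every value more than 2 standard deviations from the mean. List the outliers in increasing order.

70.6, 76.7

Cutoffs at x̄ ± 2s: 27.64 ± 2·20.03 = [-12.42, 67.70].
70.6: z = 2.14, |z| > 2 → outlier.
76.7: z = 2.45, |z| > 2 → outlier.
Every other value lies within [-12.42, 67.70].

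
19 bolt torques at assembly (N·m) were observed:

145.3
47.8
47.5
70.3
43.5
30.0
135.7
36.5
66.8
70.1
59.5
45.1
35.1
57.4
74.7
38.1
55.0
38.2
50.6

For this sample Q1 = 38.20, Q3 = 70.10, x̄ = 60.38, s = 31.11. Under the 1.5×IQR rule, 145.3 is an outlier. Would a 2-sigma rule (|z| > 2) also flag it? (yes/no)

z = (145.3 − 60.38) / 31.11 = 2.73.
|z| = 2.73 > 2.

yes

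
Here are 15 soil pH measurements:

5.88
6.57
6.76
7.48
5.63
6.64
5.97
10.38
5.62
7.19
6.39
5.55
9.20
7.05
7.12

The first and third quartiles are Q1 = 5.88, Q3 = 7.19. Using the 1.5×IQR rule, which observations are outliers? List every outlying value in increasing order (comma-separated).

9.20, 10.38

IQR = Q3 − Q1 = 7.19 − 5.88 = 1.31.
Lower fence = Q1 − 1.5·IQR = 5.88 − 1.965 = 3.915.
Upper fence = Q3 + 1.5·IQR = 7.19 + 1.965 = 9.155.
9.20 > 9.155 → outlier.
10.38 > 9.155 → outlier.
All remaining values lie within [3.915, 9.155].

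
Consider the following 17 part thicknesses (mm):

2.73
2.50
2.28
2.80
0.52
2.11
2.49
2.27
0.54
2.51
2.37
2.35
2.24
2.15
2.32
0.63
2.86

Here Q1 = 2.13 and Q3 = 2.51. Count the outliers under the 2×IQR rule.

3

IQR = 0.38; fences at 2.13 − 0.76 = 1.37 and 2.51 + 0.76 = 3.27.
Outside the cutoffs: 0.52, 0.54, 0.63.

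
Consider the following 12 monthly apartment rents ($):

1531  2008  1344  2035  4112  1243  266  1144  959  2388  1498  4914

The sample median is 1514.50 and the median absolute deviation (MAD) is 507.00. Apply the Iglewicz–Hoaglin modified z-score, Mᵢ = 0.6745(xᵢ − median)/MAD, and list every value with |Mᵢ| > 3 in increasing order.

|Mᵢ| > 3 ⇔ |xᵢ − 1514.50| > 3·507.00/0.6745 = 2255.00.
So outliers lie outside [-740.50, 3769.50].
4112: M = 3.46 → outlier.
4914: M = 4.52 → outlier.

4112, 4914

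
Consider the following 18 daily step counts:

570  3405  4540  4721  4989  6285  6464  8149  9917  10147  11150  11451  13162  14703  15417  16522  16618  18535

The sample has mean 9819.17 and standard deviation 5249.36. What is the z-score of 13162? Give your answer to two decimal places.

z = (13162 − 9819.17) / 5249.36 = 0.64.

0.64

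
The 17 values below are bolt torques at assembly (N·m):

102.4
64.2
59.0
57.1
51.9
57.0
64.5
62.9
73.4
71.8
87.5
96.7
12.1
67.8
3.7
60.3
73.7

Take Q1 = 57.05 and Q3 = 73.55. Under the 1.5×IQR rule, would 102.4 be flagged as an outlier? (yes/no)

IQR = Q3 − Q1 = 73.55 − 57.05 = 16.50.
Lower fence = Q1 − 1.5·IQR = 57.05 − 24.75 = 32.30.
Upper fence = Q3 + 1.5·IQR = 73.55 + 24.75 = 98.30.
102.4 lies above the upper fence.

yes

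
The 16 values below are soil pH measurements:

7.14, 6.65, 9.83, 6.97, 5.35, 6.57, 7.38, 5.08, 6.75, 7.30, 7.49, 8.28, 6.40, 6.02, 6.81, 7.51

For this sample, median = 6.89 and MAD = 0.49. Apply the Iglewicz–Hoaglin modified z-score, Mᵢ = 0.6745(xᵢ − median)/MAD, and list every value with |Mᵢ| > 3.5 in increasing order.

|Mᵢ| > 3.5 ⇔ |xᵢ − 6.89| > 3.5·0.49/0.6745 = 2.54.
So outliers lie outside [4.35, 9.43].
9.83: M = 4.05 → outlier.

9.83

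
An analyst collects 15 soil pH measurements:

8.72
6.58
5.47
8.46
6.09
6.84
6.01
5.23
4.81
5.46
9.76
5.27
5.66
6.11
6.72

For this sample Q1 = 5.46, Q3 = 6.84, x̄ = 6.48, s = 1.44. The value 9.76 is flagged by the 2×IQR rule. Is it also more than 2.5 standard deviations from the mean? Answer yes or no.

z = (9.76 − 6.48) / 1.44 = 2.28.
|z| = 2.28 ≤ 2.5.

no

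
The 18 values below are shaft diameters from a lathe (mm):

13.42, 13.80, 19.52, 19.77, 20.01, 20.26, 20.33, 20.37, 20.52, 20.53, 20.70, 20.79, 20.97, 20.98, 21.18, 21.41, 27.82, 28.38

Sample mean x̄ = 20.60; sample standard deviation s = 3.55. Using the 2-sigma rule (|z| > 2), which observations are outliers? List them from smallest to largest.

13.42, 27.82, 28.38

Cutoffs at x̄ ± 2s: 20.60 ± 2·3.55 = [13.50, 27.70].
13.42: z = -2.02, |z| > 2 → outlier.
27.82: z = 2.03, |z| > 2 → outlier.
28.38: z = 2.19, |z| > 2 → outlier.
Every other value lies within [13.50, 27.70].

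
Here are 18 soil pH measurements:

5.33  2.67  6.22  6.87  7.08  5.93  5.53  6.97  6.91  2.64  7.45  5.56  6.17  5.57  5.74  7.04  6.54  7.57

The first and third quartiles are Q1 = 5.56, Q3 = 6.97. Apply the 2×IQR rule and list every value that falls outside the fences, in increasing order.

IQR = Q3 − Q1 = 6.97 − 5.56 = 1.41.
Lower fence = Q1 − 2·IQR = 5.56 − 2.82 = 2.74.
Upper fence = Q3 + 2·IQR = 6.97 + 2.82 = 9.79.
2.64 < 2.74 → outlier.
2.67 < 2.74 → outlier.
All remaining values lie within [2.74, 9.79].

2.64, 2.67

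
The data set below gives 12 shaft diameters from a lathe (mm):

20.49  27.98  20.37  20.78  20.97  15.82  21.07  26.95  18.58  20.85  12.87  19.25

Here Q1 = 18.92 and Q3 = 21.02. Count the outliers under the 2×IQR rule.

IQR = 2.10; fences at 18.92 − 4.20 = 14.72 and 21.02 + 4.20 = 25.22.
Outside the cutoffs: 12.87, 26.95, 27.98.

3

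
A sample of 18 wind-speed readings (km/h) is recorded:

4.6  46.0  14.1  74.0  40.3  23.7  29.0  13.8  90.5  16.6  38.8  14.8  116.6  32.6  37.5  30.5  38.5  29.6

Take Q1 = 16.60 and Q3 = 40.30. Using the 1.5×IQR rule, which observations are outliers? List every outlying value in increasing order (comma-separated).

90.5, 116.6

IQR = Q3 − Q1 = 40.30 − 16.60 = 23.70.
Lower fence = Q1 − 1.5·IQR = 16.60 − 35.55 = -18.95.
Upper fence = Q3 + 1.5·IQR = 40.30 + 35.55 = 75.85.
90.5 > 75.85 → outlier.
116.6 > 75.85 → outlier.
All remaining values lie within [-18.95, 75.85].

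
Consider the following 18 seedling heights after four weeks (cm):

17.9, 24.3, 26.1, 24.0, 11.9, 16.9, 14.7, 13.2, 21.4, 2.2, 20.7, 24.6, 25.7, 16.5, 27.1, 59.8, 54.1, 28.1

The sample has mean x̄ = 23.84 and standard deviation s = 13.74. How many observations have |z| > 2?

2

Cutoffs: x̄ ± 2s = [-3.64, 51.32].
Outside the cutoffs: 54.1, 59.8.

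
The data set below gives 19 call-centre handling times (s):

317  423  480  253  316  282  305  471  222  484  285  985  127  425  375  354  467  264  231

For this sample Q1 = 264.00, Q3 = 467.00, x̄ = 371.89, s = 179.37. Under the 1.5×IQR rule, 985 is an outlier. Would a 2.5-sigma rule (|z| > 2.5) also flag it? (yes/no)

z = (985 − 371.89) / 179.37 = 3.42.
|z| = 3.42 > 2.5.

yes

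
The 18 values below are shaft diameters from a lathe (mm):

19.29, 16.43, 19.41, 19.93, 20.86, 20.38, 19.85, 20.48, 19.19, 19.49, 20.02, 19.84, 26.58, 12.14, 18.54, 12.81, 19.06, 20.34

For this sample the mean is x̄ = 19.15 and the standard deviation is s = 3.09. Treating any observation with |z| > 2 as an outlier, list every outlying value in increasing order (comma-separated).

12.14, 12.81, 26.58

Cutoffs at x̄ ± 2s: 19.15 ± 2·3.09 = [12.97, 25.33].
12.14: z = -2.27, |z| > 2 → outlier.
12.81: z = -2.05, |z| > 2 → outlier.
26.58: z = 2.40, |z| > 2 → outlier.
Every other value lies within [12.97, 25.33].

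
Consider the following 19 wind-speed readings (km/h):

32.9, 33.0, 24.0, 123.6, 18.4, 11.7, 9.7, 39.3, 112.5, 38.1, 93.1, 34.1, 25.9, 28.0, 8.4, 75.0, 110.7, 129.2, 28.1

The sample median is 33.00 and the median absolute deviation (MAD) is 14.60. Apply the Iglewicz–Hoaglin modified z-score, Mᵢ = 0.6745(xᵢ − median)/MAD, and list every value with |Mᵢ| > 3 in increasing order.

110.7, 112.5, 123.6, 129.2

|Mᵢ| > 3 ⇔ |xᵢ − 33.00| > 3·14.60/0.6745 = 64.94.
So outliers lie outside [-31.94, 97.94].
110.7: M = 3.59 → outlier.
112.5: M = 3.67 → outlier.
123.6: M = 4.19 → outlier.
129.2: M = 4.44 → outlier.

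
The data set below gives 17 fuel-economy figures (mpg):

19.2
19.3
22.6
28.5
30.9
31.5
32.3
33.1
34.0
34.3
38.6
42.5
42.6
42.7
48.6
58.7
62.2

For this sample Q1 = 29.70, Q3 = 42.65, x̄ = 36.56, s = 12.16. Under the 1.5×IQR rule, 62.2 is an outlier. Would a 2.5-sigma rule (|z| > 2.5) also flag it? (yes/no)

no

z = (62.2 − 36.56) / 12.16 = 2.11.
|z| = 2.11 ≤ 2.5.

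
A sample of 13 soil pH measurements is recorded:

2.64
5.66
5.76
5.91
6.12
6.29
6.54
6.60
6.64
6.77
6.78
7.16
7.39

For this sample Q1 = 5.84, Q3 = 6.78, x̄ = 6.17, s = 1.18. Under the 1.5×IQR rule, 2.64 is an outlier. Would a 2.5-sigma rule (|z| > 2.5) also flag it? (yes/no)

z = (2.64 − 6.17) / 1.18 = -2.99.
|z| = 2.99 > 2.5.

yes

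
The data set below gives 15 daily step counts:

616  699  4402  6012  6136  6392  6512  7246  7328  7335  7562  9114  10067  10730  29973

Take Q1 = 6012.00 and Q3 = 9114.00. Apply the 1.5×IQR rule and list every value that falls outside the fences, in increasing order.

IQR = Q3 − Q1 = 9114.00 − 6012.00 = 3102.00.
Lower fence = Q1 − 1.5·IQR = 6012.00 − 4653.00 = 1359.00.
Upper fence = Q3 + 1.5·IQR = 9114.00 + 4653.00 = 13767.00.
616 < 1359.00 → outlier.
699 < 1359.00 → outlier.
29973 > 13767.00 → outlier.
All remaining values lie within [1359.00, 13767.00].

616, 699, 29973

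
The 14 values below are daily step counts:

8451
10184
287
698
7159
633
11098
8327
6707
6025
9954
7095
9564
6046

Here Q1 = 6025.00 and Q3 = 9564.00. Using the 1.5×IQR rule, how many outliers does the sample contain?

IQR = 3539.00; fences at 6025.00 − 5308.50 = 716.50 and 9564.00 + 5308.50 = 14872.50.
Outside the cutoffs: 287, 633, 698.

3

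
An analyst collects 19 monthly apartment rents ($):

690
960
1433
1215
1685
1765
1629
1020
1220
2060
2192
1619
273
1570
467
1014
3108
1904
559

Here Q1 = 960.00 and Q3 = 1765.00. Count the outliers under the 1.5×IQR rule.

IQR = 805.00; fences at 960.00 − 1207.50 = -247.50 and 1765.00 + 1207.50 = 2972.50.
Outside the cutoffs: 3108.

1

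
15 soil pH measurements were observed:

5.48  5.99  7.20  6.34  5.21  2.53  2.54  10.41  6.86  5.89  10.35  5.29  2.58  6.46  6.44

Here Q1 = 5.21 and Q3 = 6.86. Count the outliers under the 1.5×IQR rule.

5

IQR = 1.65; fences at 5.21 − 2.475 = 2.735 and 6.86 + 2.475 = 9.335.
Outside the cutoffs: 2.53, 2.54, 2.58, 10.35, 10.41.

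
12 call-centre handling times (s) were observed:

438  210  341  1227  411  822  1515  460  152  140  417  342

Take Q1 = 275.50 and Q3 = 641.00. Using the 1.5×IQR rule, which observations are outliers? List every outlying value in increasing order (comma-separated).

1227, 1515

IQR = Q3 − Q1 = 641.00 − 275.50 = 365.50.
Lower fence = Q1 − 1.5·IQR = 275.50 − 548.25 = -272.75.
Upper fence = Q3 + 1.5·IQR = 641.00 + 548.25 = 1189.25.
1227 > 1189.25 → outlier.
1515 > 1189.25 → outlier.
All remaining values lie within [-272.75, 1189.25].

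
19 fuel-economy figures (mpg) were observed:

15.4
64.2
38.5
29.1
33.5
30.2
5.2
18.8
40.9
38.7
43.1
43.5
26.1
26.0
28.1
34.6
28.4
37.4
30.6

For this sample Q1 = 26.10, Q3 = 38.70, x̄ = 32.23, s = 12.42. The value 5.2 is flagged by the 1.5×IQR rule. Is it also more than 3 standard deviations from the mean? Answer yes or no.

z = (5.2 − 32.23) / 12.42 = -2.18.
|z| = 2.18 ≤ 3.

no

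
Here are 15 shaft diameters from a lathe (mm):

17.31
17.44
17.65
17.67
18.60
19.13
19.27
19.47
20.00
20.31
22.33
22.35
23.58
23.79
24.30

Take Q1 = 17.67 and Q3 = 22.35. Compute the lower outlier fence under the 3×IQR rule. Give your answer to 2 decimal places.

IQR = Q3 − Q1 = 22.35 − 17.67 = 4.68.
Lower fence = Q1 − 3·IQR = 17.67 − 14.04 = 3.63.
Upper fence = Q3 + 3·IQR = 22.35 + 14.04 = 36.39.

3.63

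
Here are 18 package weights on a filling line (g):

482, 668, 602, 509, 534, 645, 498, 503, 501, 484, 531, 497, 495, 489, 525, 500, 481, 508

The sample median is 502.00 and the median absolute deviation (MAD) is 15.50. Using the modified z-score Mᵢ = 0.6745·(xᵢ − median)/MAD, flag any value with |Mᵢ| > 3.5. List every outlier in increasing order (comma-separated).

|Mᵢ| > 3.5 ⇔ |xᵢ − 502.00| > 3.5·15.50/0.6745 = 80.43.
So outliers lie outside [421.57, 582.43].
602: M = 4.35 → outlier.
645: M = 6.22 → outlier.
668: M = 7.22 → outlier.

602, 645, 668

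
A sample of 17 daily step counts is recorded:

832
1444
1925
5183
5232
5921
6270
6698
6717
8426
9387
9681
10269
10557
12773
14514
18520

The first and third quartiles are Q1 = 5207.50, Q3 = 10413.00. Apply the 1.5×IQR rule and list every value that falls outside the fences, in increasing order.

IQR = Q3 − Q1 = 10413.00 − 5207.50 = 5205.50.
Lower fence = Q1 − 1.5·IQR = 5207.50 − 7808.25 = -2600.75.
Upper fence = Q3 + 1.5·IQR = 10413.00 + 7808.25 = 18221.25.
18520 > 18221.25 → outlier.
All remaining values lie within [-2600.75, 18221.25].

18520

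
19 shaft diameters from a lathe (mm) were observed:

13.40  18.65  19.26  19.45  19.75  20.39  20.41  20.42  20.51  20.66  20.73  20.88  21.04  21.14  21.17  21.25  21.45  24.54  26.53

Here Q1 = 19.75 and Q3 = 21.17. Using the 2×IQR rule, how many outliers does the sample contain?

3

IQR = 1.42; fences at 19.75 − 2.84 = 16.91 and 21.17 + 2.84 = 24.01.
Outside the cutoffs: 13.40, 24.54, 26.53.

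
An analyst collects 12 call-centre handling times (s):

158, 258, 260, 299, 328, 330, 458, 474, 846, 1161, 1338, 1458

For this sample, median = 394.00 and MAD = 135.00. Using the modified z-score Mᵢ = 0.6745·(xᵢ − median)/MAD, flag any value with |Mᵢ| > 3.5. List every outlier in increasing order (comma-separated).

|Mᵢ| > 3.5 ⇔ |xᵢ − 394.00| > 3.5·135.00/0.6745 = 700.52.
So outliers lie outside [-306.52, 1094.52].
1161: M = 3.83 → outlier.
1338: M = 4.72 → outlier.
1458: M = 5.32 → outlier.

1161, 1338, 1458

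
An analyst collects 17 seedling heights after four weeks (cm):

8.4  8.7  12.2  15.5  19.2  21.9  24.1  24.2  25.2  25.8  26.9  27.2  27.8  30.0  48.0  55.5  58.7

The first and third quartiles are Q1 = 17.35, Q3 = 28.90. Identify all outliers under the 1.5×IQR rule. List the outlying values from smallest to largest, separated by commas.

48.0, 55.5, 58.7

IQR = Q3 − Q1 = 28.90 − 17.35 = 11.55.
Lower fence = Q1 − 1.5·IQR = 17.35 − 17.325 = 0.025.
Upper fence = Q3 + 1.5·IQR = 28.90 + 17.325 = 46.225.
48.0 > 46.225 → outlier.
55.5 > 46.225 → outlier.
58.7 > 46.225 → outlier.
All remaining values lie within [0.025, 46.225].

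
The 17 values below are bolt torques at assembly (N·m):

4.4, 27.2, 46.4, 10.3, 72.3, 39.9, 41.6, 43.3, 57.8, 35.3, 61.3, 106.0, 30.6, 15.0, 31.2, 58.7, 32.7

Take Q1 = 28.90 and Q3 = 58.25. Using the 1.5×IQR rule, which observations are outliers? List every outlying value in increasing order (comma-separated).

IQR = Q3 − Q1 = 58.25 − 28.90 = 29.35.
Lower fence = Q1 − 1.5·IQR = 28.90 − 44.025 = -15.125.
Upper fence = Q3 + 1.5·IQR = 58.25 + 44.025 = 102.275.
106.0 > 102.275 → outlier.
All remaining values lie within [-15.125, 102.275].

106.0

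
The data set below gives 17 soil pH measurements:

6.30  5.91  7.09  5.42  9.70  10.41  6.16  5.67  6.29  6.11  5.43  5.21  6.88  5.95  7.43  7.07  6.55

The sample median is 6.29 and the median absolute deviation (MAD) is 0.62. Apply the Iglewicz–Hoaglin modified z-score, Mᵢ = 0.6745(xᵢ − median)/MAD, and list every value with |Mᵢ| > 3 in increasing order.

9.70, 10.41

|Mᵢ| > 3 ⇔ |xᵢ − 6.29| > 3·0.62/0.6745 = 2.76.
So outliers lie outside [3.53, 9.05].
9.70: M = 3.71 → outlier.
10.41: M = 4.48 → outlier.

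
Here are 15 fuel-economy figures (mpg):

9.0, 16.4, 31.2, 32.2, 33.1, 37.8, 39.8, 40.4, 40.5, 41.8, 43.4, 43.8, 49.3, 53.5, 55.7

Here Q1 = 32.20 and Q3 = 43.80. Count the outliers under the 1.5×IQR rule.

IQR = 11.60; fences at 32.20 − 17.40 = 14.80 and 43.80 + 17.40 = 61.20.
Outside the cutoffs: 9.0.

1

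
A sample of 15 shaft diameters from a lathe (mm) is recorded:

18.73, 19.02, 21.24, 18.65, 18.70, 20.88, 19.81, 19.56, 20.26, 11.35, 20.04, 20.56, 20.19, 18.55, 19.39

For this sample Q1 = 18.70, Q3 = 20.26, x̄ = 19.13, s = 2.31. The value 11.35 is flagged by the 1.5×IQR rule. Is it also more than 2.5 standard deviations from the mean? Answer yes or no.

z = (11.35 − 19.13) / 2.31 = -3.37.
|z| = 3.37 > 2.5.

yes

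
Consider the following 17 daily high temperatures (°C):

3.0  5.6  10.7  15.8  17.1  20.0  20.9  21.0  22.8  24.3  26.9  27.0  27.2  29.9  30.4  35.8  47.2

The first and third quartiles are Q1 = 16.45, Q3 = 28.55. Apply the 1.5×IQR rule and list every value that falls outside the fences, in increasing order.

IQR = Q3 − Q1 = 28.55 − 16.45 = 12.10.
Lower fence = Q1 − 1.5·IQR = 16.45 − 18.15 = -1.70.
Upper fence = Q3 + 1.5·IQR = 28.55 + 18.15 = 46.70.
47.2 > 46.70 → outlier.
All remaining values lie within [-1.70, 46.70].

47.2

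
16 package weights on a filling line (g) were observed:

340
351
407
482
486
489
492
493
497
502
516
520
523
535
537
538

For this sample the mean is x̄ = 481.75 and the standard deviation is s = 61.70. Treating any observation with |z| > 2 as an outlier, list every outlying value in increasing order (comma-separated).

340, 351

Cutoffs at x̄ ± 2s: 481.75 ± 2·61.70 = [358.35, 605.15].
340: z = -2.30, |z| > 2 → outlier.
351: z = -2.12, |z| > 2 → outlier.
Every other value lies within [358.35, 605.15].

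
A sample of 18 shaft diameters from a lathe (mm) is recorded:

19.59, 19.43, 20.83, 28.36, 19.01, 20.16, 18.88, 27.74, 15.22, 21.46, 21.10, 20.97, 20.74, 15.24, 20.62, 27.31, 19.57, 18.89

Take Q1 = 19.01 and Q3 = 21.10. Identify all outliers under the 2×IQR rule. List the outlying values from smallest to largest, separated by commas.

27.31, 27.74, 28.36

IQR = Q3 − Q1 = 21.10 − 19.01 = 2.09.
Lower fence = Q1 − 2·IQR = 19.01 − 4.18 = 14.83.
Upper fence = Q3 + 2·IQR = 21.10 + 4.18 = 25.28.
27.31 > 25.28 → outlier.
27.74 > 25.28 → outlier.
28.36 > 25.28 → outlier.
All remaining values lie within [14.83, 25.28].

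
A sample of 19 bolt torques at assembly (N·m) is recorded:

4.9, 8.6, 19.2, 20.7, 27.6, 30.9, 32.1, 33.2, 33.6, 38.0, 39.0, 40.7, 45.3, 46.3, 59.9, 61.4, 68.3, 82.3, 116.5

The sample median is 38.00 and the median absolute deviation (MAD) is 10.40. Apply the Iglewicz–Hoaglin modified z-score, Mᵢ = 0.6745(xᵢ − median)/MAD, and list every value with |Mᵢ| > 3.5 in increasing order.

|Mᵢ| > 3.5 ⇔ |xᵢ − 38.00| > 3.5·10.40/0.6745 = 53.97.
So outliers lie outside [-15.97, 91.97].
116.5: M = 5.09 → outlier.

116.5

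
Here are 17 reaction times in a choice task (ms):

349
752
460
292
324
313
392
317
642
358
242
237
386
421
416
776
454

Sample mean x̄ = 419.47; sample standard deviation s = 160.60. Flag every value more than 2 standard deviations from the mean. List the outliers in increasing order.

Cutoffs at x̄ ± 2s: 419.47 ± 2·160.60 = [98.27, 740.67].
752: z = 2.07, |z| > 2 → outlier.
776: z = 2.22, |z| > 2 → outlier.
Every other value lies within [98.27, 740.67].

752, 776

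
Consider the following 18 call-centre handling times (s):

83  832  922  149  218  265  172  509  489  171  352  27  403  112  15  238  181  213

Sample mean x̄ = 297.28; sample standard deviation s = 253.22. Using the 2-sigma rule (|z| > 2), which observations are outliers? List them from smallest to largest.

Cutoffs at x̄ ± 2s: 297.28 ± 2·253.22 = [-209.16, 803.72].
832: z = 2.11, |z| > 2 → outlier.
922: z = 2.47, |z| > 2 → outlier.
Every other value lies within [-209.16, 803.72].

832, 922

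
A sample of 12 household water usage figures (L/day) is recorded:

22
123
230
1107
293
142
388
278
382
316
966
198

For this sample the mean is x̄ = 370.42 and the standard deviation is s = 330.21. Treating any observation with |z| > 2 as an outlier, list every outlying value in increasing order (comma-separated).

1107

Cutoffs at x̄ ± 2s: 370.42 ± 2·330.21 = [-290.00, 1030.84].
1107: z = 2.23, |z| > 2 → outlier.
Every other value lies within [-290.00, 1030.84].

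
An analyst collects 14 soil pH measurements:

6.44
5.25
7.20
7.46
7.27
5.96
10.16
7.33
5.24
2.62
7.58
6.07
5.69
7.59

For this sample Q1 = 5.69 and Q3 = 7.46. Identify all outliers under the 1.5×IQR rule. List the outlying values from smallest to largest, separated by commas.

2.62, 10.16

IQR = Q3 − Q1 = 7.46 − 5.69 = 1.77.
Lower fence = Q1 − 1.5·IQR = 5.69 − 2.655 = 3.035.
Upper fence = Q3 + 1.5·IQR = 7.46 + 2.655 = 10.115.
2.62 < 3.035 → outlier.
10.16 > 10.115 → outlier.
All remaining values lie within [3.035, 10.115].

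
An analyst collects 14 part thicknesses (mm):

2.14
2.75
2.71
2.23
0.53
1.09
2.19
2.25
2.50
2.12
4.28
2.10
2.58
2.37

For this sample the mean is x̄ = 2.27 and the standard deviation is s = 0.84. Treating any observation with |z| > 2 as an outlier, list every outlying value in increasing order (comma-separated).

Cutoffs at x̄ ± 2s: 2.27 ± 2·0.84 = [0.59, 3.95].
0.53: z = -2.07, |z| > 2 → outlier.
4.28: z = 2.39, |z| > 2 → outlier.
Every other value lies within [0.59, 3.95].

0.53, 4.28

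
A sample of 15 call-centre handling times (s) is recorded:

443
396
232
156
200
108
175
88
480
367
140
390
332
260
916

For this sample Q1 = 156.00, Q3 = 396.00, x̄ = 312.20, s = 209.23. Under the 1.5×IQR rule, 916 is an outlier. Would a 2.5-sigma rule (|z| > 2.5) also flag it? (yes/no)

z = (916 − 312.20) / 209.23 = 2.89.
|z| = 2.89 > 2.5.

yes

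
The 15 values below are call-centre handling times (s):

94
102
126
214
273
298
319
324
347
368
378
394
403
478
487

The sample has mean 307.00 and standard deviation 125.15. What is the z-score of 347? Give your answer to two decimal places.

0.32

z = (347 − 307.00) / 125.15 = 0.32.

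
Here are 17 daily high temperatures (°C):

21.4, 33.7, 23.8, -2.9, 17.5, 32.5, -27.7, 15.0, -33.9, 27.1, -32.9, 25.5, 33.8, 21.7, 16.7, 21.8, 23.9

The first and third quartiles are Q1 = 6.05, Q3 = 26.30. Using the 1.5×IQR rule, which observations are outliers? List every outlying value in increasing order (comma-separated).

-33.9, -32.9, -27.7

IQR = Q3 − Q1 = 26.30 − 6.05 = 20.25.
Lower fence = Q1 − 1.5·IQR = 6.05 − 30.375 = -24.325.
Upper fence = Q3 + 1.5·IQR = 26.30 + 30.375 = 56.675.
-33.9 < -24.325 → outlier.
-32.9 < -24.325 → outlier.
-27.7 < -24.325 → outlier.
All remaining values lie within [-24.325, 56.675].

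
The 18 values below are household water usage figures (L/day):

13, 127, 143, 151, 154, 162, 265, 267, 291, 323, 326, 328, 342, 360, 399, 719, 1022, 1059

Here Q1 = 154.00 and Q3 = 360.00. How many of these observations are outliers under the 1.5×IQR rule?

3

IQR = 206.00; fences at 154.00 − 309.00 = -155.00 and 360.00 + 309.00 = 669.00.
Outside the cutoffs: 719, 1022, 1059.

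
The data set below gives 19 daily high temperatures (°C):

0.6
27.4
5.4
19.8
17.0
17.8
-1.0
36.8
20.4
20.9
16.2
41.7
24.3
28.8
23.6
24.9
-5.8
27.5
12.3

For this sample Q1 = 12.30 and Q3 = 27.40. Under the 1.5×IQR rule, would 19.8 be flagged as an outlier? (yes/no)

IQR = Q3 − Q1 = 27.40 − 12.30 = 15.10.
Lower fence = Q1 − 1.5·IQR = 12.30 − 22.65 = -10.35.
Upper fence = Q3 + 1.5·IQR = 27.40 + 22.65 = 50.05.
19.8 lies within [-10.35, 50.05].

no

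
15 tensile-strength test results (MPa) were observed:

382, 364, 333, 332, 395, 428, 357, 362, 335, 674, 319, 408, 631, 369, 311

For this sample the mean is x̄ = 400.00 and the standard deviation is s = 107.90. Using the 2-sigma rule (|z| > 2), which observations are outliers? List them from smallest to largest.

Cutoffs at x̄ ± 2s: 400.00 ± 2·107.90 = [184.20, 615.80].
631: z = 2.14, |z| > 2 → outlier.
674: z = 2.54, |z| > 2 → outlier.
Every other value lies within [184.20, 615.80].

631, 674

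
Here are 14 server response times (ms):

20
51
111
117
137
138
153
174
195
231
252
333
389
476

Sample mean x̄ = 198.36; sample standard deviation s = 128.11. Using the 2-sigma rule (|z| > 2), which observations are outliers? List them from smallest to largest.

476

Cutoffs at x̄ ± 2s: 198.36 ± 2·128.11 = [-57.86, 454.58].
476: z = 2.17, |z| > 2 → outlier.
Every other value lies within [-57.86, 454.58].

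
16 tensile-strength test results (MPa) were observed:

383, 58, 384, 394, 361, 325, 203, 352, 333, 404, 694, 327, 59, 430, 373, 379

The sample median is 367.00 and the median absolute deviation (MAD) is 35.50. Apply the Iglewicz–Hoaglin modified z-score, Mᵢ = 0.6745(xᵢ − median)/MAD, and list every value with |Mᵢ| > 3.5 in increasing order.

58, 59, 694

|Mᵢ| > 3.5 ⇔ |xᵢ − 367.00| > 3.5·35.50/0.6745 = 184.21.
So outliers lie outside [182.79, 551.21].
58: M = -5.87 → outlier.
59: M = -5.85 → outlier.
694: M = 6.21 → outlier.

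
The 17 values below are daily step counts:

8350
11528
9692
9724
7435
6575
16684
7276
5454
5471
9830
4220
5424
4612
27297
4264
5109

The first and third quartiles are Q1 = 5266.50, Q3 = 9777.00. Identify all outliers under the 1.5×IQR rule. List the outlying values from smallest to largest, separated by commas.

IQR = Q3 − Q1 = 9777.00 − 5266.50 = 4510.50.
Lower fence = Q1 − 1.5·IQR = 5266.50 − 6765.75 = -1499.25.
Upper fence = Q3 + 1.5·IQR = 9777.00 + 6765.75 = 16542.75.
16684 > 16542.75 → outlier.
27297 > 16542.75 → outlier.
All remaining values lie within [-1499.25, 16542.75].

16684, 27297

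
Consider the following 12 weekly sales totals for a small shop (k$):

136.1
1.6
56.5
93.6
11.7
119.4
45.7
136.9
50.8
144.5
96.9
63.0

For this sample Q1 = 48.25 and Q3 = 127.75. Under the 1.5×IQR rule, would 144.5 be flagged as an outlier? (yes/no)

no

IQR = Q3 − Q1 = 127.75 − 48.25 = 79.50.
Lower fence = Q1 − 1.5·IQR = 48.25 − 119.25 = -71.00.
Upper fence = Q3 + 1.5·IQR = 127.75 + 119.25 = 247.00.
144.5 lies within [-71.00, 247.00].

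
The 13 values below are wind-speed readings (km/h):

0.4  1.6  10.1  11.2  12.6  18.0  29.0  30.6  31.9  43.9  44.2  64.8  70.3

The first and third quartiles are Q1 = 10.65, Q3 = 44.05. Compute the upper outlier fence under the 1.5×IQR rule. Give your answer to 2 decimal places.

IQR = Q3 − Q1 = 44.05 − 10.65 = 33.40.
Lower fence = Q1 − 1.5·IQR = 10.65 − 50.10 = -39.45.
Upper fence = Q3 + 1.5·IQR = 44.05 + 50.10 = 94.15.

94.15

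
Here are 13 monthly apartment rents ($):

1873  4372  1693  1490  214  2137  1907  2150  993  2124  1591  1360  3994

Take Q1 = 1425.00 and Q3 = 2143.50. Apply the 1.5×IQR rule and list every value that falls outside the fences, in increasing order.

IQR = Q3 − Q1 = 2143.50 − 1425.00 = 718.50.
Lower fence = Q1 − 1.5·IQR = 1425.00 − 1077.75 = 347.25.
Upper fence = Q3 + 1.5·IQR = 2143.50 + 1077.75 = 3221.25.
214 < 347.25 → outlier.
3994 > 3221.25 → outlier.
4372 > 3221.25 → outlier.
All remaining values lie within [347.25, 3221.25].

214, 3994, 4372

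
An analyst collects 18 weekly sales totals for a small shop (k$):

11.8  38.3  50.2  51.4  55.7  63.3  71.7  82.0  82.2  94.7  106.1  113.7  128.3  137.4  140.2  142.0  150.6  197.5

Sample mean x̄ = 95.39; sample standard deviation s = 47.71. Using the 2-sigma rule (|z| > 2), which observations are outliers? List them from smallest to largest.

Cutoffs at x̄ ± 2s: 95.39 ± 2·47.71 = [-0.03, 190.81].
197.5: z = 2.14, |z| > 2 → outlier.
Every other value lies within [-0.03, 190.81].

197.5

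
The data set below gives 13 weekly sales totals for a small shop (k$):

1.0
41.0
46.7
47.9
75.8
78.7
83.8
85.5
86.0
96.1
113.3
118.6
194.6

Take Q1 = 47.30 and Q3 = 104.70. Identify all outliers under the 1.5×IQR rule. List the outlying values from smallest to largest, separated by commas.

194.6

IQR = Q3 − Q1 = 104.70 − 47.30 = 57.40.
Lower fence = Q1 − 1.5·IQR = 47.30 − 86.10 = -38.80.
Upper fence = Q3 + 1.5·IQR = 104.70 + 86.10 = 190.80.
194.6 > 190.80 → outlier.
All remaining values lie within [-38.80, 190.80].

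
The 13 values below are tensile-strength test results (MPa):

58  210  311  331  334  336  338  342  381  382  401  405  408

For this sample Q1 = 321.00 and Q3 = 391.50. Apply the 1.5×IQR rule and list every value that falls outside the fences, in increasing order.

IQR = Q3 − Q1 = 391.50 − 321.00 = 70.50.
Lower fence = Q1 − 1.5·IQR = 321.00 − 105.75 = 215.25.
Upper fence = Q3 + 1.5·IQR = 391.50 + 105.75 = 497.25.
58 < 215.25 → outlier.
210 < 215.25 → outlier.
All remaining values lie within [215.25, 497.25].

58, 210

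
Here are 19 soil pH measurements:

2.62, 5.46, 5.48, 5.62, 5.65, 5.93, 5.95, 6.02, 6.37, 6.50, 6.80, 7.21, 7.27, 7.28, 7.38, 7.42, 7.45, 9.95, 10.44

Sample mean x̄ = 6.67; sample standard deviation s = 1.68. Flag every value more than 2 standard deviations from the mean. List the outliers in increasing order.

2.62, 10.44

Cutoffs at x̄ ± 2s: 6.67 ± 2·1.68 = [3.31, 10.03].
2.62: z = -2.41, |z| > 2 → outlier.
10.44: z = 2.24, |z| > 2 → outlier.
Every other value lies within [3.31, 10.03].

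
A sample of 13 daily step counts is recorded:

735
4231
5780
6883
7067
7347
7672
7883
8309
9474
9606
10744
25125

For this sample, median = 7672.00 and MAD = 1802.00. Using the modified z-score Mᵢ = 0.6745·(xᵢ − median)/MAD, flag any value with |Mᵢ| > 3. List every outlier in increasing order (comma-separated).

25125

|Mᵢ| > 3 ⇔ |xᵢ − 7672.00| > 3·1802.00/0.6745 = 8014.83.
So outliers lie outside [-342.83, 15686.83].
25125: M = 6.53 → outlier.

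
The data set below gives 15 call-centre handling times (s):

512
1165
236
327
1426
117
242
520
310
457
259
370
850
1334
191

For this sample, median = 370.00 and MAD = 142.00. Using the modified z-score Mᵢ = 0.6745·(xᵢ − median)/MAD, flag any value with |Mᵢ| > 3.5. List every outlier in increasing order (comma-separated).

|Mᵢ| > 3.5 ⇔ |xᵢ − 370.00| > 3.5·142.00/0.6745 = 736.84.
So outliers lie outside [-366.84, 1106.84].
1165: M = 3.78 → outlier.
1334: M = 4.58 → outlier.
1426: M = 5.02 → outlier.

1165, 1334, 1426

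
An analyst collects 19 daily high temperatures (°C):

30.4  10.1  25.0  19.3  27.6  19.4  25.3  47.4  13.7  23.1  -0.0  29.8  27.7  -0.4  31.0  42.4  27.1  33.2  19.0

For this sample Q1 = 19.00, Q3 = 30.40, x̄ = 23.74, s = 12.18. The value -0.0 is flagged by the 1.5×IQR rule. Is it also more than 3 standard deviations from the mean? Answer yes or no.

z = (-0.0 − 23.74) / 12.18 = -1.95.
|z| = 1.95 ≤ 3.

no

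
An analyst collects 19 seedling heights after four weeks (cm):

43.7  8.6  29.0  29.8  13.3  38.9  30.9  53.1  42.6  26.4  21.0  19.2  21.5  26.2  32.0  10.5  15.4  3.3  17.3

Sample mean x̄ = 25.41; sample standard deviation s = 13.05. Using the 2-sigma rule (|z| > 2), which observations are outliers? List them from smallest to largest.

Cutoffs at x̄ ± 2s: 25.41 ± 2·13.05 = [-0.69, 51.51].
53.1: z = 2.12, |z| > 2 → outlier.
Every other value lies within [-0.69, 51.51].

53.1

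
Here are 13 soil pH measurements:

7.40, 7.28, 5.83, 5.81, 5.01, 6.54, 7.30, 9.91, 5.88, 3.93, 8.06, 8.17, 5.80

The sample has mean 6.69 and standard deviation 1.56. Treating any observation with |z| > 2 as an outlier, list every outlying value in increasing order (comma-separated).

Cutoffs at x̄ ± 2s: 6.69 ± 2·1.56 = [3.57, 9.81].
9.91: z = 2.06, |z| > 2 → outlier.
Every other value lies within [3.57, 9.81].

9.91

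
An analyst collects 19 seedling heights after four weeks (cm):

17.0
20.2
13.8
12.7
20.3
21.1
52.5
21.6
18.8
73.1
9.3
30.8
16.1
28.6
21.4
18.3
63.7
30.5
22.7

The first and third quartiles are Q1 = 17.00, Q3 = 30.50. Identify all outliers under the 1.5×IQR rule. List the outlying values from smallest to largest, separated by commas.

IQR = Q3 − Q1 = 30.50 − 17.00 = 13.50.
Lower fence = Q1 − 1.5·IQR = 17.00 − 20.25 = -3.25.
Upper fence = Q3 + 1.5·IQR = 30.50 + 20.25 = 50.75.
52.5 > 50.75 → outlier.
63.7 > 50.75 → outlier.
73.1 > 50.75 → outlier.
All remaining values lie within [-3.25, 50.75].

52.5, 63.7, 73.1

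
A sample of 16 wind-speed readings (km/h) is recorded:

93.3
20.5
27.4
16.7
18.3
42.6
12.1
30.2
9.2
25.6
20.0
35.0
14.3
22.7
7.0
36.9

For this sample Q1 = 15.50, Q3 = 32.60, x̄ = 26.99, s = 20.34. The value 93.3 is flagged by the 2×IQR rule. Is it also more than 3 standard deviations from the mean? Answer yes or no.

yes

z = (93.3 − 26.99) / 20.34 = 3.26.
|z| = 3.26 > 3.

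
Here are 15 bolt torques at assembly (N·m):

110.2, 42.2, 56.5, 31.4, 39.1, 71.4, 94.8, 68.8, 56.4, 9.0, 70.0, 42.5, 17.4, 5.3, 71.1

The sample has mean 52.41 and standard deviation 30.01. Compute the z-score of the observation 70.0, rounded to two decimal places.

0.59

z = (70.0 − 52.41) / 30.01 = 0.59.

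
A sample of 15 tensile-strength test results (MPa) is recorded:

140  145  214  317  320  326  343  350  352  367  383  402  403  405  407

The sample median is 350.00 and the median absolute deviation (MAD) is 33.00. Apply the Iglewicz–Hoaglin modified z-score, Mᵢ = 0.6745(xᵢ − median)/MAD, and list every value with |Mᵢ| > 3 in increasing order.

|Mᵢ| > 3 ⇔ |xᵢ − 350.00| > 3·33.00/0.6745 = 146.78.
So outliers lie outside [203.22, 496.78].
140: M = -4.29 → outlier.
145: M = -4.19 → outlier.

140, 145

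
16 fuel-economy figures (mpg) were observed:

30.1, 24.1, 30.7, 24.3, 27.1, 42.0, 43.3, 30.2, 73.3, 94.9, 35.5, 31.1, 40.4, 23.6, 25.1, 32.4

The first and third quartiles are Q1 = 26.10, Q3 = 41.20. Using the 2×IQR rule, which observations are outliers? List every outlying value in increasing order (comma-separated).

73.3, 94.9

IQR = Q3 − Q1 = 41.20 − 26.10 = 15.10.
Lower fence = Q1 − 2·IQR = 26.10 − 30.20 = -4.10.
Upper fence = Q3 + 2·IQR = 41.20 + 30.20 = 71.40.
73.3 > 71.40 → outlier.
94.9 > 71.40 → outlier.
All remaining values lie within [-4.10, 71.40].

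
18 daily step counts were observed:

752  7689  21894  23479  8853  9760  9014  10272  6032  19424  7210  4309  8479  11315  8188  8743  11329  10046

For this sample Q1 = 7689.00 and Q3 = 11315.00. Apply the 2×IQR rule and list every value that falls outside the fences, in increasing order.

IQR = Q3 − Q1 = 11315.00 − 7689.00 = 3626.00.
Lower fence = Q1 − 2·IQR = 7689.00 − 7252.00 = 437.00.
Upper fence = Q3 + 2·IQR = 11315.00 + 7252.00 = 18567.00.
19424 > 18567.00 → outlier.
21894 > 18567.00 → outlier.
23479 > 18567.00 → outlier.
All remaining values lie within [437.00, 18567.00].

19424, 21894, 23479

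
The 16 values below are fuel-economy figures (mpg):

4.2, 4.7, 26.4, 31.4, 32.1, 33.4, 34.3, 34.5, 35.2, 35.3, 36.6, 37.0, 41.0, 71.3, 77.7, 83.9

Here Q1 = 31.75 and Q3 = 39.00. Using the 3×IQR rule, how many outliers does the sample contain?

IQR = 7.25; fences at 31.75 − 21.75 = 10.00 and 39.00 + 21.75 = 60.75.
Outside the cutoffs: 4.2, 4.7, 71.3, 77.7, 83.9.

5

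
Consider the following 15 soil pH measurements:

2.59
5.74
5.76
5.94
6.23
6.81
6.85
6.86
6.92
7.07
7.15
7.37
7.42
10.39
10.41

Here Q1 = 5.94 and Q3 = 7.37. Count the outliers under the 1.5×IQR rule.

IQR = 1.43; fences at 5.94 − 2.145 = 3.795 and 7.37 + 2.145 = 9.515.
Outside the cutoffs: 2.59, 10.39, 10.41.

3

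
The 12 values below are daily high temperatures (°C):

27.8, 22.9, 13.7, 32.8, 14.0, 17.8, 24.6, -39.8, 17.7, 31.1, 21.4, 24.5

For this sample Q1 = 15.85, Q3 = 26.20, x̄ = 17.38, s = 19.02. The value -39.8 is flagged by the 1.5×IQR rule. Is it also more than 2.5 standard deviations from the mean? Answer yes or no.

z = (-39.8 − 17.38) / 19.02 = -3.01.
|z| = 3.01 > 2.5.

yes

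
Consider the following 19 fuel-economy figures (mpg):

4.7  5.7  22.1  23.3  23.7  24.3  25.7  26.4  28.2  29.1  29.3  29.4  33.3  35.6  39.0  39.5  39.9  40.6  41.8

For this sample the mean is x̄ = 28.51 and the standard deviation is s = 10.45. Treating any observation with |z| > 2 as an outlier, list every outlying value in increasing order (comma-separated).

4.7, 5.7

Cutoffs at x̄ ± 2s: 28.51 ± 2·10.45 = [7.61, 49.41].
4.7: z = -2.28, |z| > 2 → outlier.
5.7: z = -2.18, |z| > 2 → outlier.
Every other value lies within [7.61, 49.41].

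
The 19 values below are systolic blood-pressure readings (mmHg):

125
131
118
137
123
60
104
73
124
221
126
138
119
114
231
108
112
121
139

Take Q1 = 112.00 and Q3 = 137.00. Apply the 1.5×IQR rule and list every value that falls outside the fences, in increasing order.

IQR = Q3 − Q1 = 137.00 − 112.00 = 25.00.
Lower fence = Q1 − 1.5·IQR = 112.00 − 37.50 = 74.50.
Upper fence = Q3 + 1.5·IQR = 137.00 + 37.50 = 174.50.
60 < 74.50 → outlier.
73 < 74.50 → outlier.
221 > 174.50 → outlier.
231 > 174.50 → outlier.
All remaining values lie within [74.50, 174.50].

60, 73, 221, 231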